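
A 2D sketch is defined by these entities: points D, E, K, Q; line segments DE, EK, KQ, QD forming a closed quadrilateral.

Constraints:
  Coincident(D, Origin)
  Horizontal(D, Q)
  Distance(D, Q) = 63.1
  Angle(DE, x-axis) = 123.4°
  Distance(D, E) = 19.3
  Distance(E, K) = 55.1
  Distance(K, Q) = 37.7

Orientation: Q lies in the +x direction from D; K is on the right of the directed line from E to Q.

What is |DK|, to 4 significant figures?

36.90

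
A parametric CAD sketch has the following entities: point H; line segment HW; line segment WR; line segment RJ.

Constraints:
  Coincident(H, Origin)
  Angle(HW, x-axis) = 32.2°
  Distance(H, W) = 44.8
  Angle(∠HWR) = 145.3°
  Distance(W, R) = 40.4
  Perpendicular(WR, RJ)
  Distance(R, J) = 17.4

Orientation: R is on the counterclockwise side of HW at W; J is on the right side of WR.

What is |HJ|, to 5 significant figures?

88.349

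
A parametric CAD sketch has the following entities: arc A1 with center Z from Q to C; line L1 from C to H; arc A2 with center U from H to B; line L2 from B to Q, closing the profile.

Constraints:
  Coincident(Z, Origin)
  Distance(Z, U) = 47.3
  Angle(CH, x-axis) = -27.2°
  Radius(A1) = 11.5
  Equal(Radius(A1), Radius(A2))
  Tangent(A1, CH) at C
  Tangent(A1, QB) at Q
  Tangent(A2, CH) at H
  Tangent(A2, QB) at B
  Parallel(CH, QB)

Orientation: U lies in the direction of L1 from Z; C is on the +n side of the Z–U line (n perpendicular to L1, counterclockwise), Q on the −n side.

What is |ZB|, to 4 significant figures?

48.68

Tangency of A1 to both parallel lines with radius 11.5 puts C and Q at Z ± 11.5·n: C = (5.257, 10.23), Q = (-5.257, -10.23). Equal radii place H and B the same way about U: H = U + 11.5·n = (47.33, -11.39), B = U − 11.5·n = (36.81, -31.85). Then |ZB| = |B − Z| = 48.68.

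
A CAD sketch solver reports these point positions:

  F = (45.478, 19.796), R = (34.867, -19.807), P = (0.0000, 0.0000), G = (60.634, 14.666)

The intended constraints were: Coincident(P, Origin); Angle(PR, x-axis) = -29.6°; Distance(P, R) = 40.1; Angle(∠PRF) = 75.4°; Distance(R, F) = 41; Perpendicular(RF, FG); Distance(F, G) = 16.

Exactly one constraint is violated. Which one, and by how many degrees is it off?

Perpendicular(RF, FG) — off by 3.70°.

P = (0.00, 0.00) ✓; PR at -29.60° ✓; |PR| = 40.10 ✓; ∠PRF = 75.40° ✓; |RF| = 41.00 ✓; ∠(RF, FG) = 93.70° ✗; |FG| = 16.00 ✓.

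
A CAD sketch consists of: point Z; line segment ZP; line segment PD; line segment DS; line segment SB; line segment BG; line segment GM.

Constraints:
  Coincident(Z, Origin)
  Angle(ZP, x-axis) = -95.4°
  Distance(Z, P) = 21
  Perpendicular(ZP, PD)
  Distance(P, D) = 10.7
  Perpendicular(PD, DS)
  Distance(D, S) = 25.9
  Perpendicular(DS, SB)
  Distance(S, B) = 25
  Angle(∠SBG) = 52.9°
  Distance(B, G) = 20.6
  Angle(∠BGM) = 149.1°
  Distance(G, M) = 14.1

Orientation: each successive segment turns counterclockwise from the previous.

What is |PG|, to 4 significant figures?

9.653

The perpendicularity gives SB at right angles to DS, so SB runs at 174.6°; with |SB| = 25.0, B = (-13.78, 6.224). ∠SBG = 52.9° gives BG at -58.30° from the x-axis; with |BG| = 20.6, G = (-2.951, -11.30). Then |PG| = |G − P| = 9.653.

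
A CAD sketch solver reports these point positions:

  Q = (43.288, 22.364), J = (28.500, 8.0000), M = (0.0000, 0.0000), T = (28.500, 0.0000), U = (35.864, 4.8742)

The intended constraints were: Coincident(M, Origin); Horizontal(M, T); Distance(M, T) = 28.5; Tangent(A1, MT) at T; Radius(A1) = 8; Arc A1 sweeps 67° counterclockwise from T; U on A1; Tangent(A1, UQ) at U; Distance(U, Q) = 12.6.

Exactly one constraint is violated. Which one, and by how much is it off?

Distance(U, Q) = 12.6 — off by 6.40.

M = (0.00, 0.00) ✓; M.y = 0.00, T.y = 0.00 ✓; |MT| = 28.50 ✓; ∠(JT, TM) = 90.00° ✓; |JT| = 8.000 ✓; bearing(J→U) − bearing(J→T) = 67.00° ✓; |JU| = 8.000 ✓; ∠(JU, UQ) = 90.00° ✓; |UQ| = 19.00 ✗.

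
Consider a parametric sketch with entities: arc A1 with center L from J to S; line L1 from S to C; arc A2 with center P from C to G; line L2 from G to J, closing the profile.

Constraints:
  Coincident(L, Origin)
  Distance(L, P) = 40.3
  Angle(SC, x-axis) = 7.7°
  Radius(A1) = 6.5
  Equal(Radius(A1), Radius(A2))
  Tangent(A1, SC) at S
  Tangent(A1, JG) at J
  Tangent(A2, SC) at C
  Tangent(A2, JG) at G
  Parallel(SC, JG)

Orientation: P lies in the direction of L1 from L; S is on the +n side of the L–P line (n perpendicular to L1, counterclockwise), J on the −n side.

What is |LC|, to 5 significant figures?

40.821

The slot axis is L1's direction at 7.7°, so u = (cos 7.7°, sin 7.7°) = (0.99098, 0.13399) and n = (−sin 7.7°, cos 7.7°) = (-0.13399, 0.99098). L is at the origin and P lies 40.3 along u from L, so P = 40.3·u = (39.937, 5.3996). Tangency of A1 to both parallel lines with radius 6.5 puts S and J at L ± 6.5·n: S = (-0.87091, 6.4414), J = (0.87091, -6.4414). Equal radii place C and G the same way about P: C = P + 6.5·n = (39.066, 11.841), G = P − 6.5·n = (40.808, -1.0417). Then |LC| = |C − L| = 40.821.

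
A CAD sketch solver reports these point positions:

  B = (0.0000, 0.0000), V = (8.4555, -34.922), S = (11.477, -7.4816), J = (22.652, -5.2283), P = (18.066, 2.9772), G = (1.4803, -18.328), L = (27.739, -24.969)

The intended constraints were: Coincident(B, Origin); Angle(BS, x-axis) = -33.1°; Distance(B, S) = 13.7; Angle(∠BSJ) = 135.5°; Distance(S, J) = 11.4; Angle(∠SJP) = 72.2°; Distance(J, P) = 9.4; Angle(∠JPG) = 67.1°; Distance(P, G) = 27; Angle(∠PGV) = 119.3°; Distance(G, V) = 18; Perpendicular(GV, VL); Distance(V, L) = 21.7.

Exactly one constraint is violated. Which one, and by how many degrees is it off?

Perpendicular(GV, VL) — off by 4.50°.

B = (0.00, 0.00) ✓; BS at -33.10° ✓; |BS| = 13.70 ✓; ∠BSJ = 135.5° ✓; |SJ| = 11.40 ✓; ∠SJP = 72.20° ✓; |JP| = 9.400 ✓; ∠JPG = 67.10° ✓; |PG| = 27.00 ✓; ∠PGV = 119.3° ✓; |GV| = 18.00 ✓; ∠(GV, VL) = 94.50° ✗; |VL| = 21.70 ✓.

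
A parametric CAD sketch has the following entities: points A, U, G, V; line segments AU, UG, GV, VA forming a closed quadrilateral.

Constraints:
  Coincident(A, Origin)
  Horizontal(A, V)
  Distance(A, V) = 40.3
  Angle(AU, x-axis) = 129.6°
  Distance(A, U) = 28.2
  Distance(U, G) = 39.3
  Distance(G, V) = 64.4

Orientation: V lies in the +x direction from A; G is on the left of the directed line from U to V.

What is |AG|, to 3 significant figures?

54.0

Checks: |UG| = 39.30 ✓; |GV| = 64.40 ✓.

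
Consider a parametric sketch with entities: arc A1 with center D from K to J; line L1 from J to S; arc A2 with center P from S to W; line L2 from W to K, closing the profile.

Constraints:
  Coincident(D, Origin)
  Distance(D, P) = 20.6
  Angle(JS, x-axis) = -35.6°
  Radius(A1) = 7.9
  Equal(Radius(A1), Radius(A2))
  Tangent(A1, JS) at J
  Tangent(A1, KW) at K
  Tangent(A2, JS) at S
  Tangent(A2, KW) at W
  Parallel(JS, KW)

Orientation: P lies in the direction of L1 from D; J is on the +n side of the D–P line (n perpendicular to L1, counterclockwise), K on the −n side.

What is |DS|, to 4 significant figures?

22.06

The slot axis is L1's direction at -35.6°, so u = (cos -35.6°, sin -35.6°) = (0.8131, -0.5821) and n = (−sin -35.6°, cos -35.6°) = (0.5821, 0.8131). D is at the origin and P lies 20.6 along u from D, so P = 20.6·u = (16.75, -11.99). Tangency of A1 to both parallel lines with radius 7.9 puts J and K at D ± 7.9·n: J = (4.599, 6.423), K = (-4.599, -6.423). Equal radii place S and W the same way about P: S = P + 7.9·n = (21.35, -5.568), W = P − 7.9·n = (12.15, -18.42). Then |DS| = |S − D| = 22.06.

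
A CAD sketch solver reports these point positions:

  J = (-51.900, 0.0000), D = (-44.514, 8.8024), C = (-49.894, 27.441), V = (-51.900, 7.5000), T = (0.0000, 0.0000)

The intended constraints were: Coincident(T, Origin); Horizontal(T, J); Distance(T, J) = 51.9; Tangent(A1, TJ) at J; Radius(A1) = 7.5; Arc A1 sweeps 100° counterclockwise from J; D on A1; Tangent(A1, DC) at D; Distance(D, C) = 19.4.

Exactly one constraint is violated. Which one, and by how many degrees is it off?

Tangent(A1, DC) at D — off by 6.10°.

T = (0.00, 0.00) ✓; T.y = 0.00, J.y = 0.00 ✓; |TJ| = 51.90 ✓; ∠(VJ, JT) = 90.00° ✓; |VJ| = 7.500 ✓; bearing(V→D) − bearing(V→J) = 100.0° ✓; |VD| = 7.500 ✓; ∠(VD, DC) = 83.90° ✗; |DC| = 19.40 ✓.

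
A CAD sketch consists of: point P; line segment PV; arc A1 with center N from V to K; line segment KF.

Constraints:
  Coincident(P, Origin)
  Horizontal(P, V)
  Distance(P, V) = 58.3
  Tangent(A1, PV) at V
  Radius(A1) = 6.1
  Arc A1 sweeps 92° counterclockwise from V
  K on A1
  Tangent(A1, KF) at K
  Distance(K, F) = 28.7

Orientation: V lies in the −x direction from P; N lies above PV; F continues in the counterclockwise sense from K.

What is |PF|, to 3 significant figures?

63.7

P is at the origin; P and V share the same y with |PV| = 58.3 and V on the −x side, so V = (-58.3, 0.00). A1 meets PV tangentially, so NV is at right angles to PV, so N = V + (0, 6.1) = (-58.3, 6.10). On A1, V sits at bearing -90° from N; a 92° counterclockwise sweep puts K at bearing 2°, so K = N + 6.1·(cos 2°, sin 2°) = (-52.2, 6.31). Since A1 is tangent to KF there, NK ⟂ KF, so KF runs along (−sin 2°, cos 2°); with |KF| = 28.7, F = (-53.2, 35.0). Then |PF| = |F − P| = 63.7.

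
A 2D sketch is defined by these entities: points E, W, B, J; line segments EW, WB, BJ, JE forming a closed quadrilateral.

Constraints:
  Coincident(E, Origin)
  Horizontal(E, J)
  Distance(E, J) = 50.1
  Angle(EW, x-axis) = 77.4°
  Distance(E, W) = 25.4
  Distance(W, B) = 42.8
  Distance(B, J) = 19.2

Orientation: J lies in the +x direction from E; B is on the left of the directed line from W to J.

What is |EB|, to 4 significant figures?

51.61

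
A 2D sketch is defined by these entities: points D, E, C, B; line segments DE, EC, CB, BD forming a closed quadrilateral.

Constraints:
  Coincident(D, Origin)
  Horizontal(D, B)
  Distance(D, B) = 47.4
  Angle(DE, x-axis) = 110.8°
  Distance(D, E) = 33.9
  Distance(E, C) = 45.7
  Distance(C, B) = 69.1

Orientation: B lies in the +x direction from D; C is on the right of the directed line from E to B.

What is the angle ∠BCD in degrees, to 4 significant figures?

21.90°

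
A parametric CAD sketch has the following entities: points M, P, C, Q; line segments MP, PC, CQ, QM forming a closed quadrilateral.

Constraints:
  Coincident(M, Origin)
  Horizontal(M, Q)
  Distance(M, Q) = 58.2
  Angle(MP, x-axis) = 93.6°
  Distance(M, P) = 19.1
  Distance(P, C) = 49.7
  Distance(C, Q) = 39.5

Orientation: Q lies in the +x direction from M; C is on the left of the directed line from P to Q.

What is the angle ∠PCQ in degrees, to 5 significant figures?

87.976°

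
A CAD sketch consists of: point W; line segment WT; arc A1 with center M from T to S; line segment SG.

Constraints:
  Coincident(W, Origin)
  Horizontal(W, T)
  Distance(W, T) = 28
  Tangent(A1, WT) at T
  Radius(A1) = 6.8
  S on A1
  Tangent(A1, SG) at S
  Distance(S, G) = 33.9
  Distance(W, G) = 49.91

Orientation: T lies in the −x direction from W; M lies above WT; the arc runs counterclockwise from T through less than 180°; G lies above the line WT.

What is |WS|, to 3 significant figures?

22.8

W is at the origin; WT is horizontal with |WT| = 28.0 and T on the −x side, so T = (-28.0, 0.00). Since A1 is tangent to WT there, MT ⟂ WT, so M = T + (0, 6.8) = (-28.0, 6.80). Since MS ⟂ SG (tangency), |MG| = √(6.8² + 33.9²) = 34.6 regardless of where S sits on A1. So G lies on both circle(W, 49.91) and circle(M, 34.6); the above-WT intersection is G = (-27.9, 41.4). S is the foot of the tangent from G: S = (-21.3, 8.12).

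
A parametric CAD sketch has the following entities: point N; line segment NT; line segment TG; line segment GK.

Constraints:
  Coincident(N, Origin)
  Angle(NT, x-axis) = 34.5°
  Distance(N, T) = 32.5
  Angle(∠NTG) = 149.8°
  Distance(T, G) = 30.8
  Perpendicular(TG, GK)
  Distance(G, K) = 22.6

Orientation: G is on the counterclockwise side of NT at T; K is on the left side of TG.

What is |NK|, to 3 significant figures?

59.2

N is at the origin; NT runs at 34.5° with length 32.5, so T = 32.5·(cos 34.5°, sin 34.5°) = (26.8, 18.4). ∠NTG = 149.8°, so TG runs at 34.5° + (180° − 149.8°) = 64.7° from the x-axis; with |TG| = 30.8, G = T + 30.8·(cos 64.7°, sin 64.7°) = (39.9, 46.3). TG is perpendicular to GK; with |GK| = 22.6 on the left of TG, K = G + 22.6·(-0.904, 0.427) = (19.5, 55.9). Then |NK| = |K − N| = 59.2.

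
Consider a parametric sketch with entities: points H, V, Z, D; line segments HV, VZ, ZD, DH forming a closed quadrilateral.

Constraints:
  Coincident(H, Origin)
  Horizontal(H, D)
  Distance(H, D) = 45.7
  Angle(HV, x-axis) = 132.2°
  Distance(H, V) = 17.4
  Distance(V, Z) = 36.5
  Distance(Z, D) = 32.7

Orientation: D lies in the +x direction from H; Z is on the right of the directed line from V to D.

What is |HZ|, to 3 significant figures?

19.2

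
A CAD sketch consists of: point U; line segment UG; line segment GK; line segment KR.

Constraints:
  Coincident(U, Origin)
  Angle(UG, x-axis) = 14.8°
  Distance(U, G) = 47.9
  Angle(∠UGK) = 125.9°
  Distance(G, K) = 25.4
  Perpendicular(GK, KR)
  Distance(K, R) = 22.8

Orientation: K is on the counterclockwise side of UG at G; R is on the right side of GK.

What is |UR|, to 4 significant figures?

81.58

∠UGK = 125.9°, so GK runs at 14.8° + (180° − 125.9°) = 68.90° from the x-axis; with |GK| = 25.4, K = G + 25.4·(cos 68.90°, sin 68.90°) = (55.45, 35.93). GK ⟂ KR; with |KR| = 22.8 on the right of GK, R = K + 22.8·(0.9330, -0.3600) = (76.73, 27.72). Then |UR| = |R − U| = 81.58.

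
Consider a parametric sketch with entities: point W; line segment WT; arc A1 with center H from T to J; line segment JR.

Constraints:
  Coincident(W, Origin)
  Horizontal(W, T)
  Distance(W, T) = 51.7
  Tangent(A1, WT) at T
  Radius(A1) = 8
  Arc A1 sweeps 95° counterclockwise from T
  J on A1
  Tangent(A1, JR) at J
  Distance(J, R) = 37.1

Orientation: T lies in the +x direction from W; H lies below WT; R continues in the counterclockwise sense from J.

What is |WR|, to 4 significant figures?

65.50

On A1, T sits at bearing 90° from H; a 95° counterclockwise sweep puts J at bearing 185°, so J = H + 8.0·(cos 185°, sin 185°) = (43.73, -8.697). Since A1 is tangent to JR there, HJ ⟂ JR, so JR runs along (−sin 185°, cos 185°); with |JR| = 37.1, R = (46.96, -45.66). Then |WR| = |R − W| = 65.50.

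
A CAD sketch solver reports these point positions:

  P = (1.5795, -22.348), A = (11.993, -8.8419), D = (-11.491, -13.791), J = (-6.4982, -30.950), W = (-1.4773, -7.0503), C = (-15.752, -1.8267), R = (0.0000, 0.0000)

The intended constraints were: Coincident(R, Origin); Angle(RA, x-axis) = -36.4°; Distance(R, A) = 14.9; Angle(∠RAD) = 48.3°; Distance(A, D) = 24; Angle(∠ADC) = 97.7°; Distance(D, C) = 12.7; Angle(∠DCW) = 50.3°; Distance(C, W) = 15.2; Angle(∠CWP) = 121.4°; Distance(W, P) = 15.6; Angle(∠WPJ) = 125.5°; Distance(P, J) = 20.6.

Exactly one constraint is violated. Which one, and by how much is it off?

Distance(P, J) = 20.6 — off by 8.80.

R = (0.00, 0.00) ✓; RA at -36.40° ✓; |RA| = 14.90 ✓; ∠RAD = 48.30° ✓; |AD| = 24.00 ✓; ∠ADC = 97.70° ✓; |DC| = 12.70 ✓; ∠DCW = 50.30° ✓; |CW| = 15.20 ✓; ∠CWP = 121.4° ✓; |WP| = 15.60 ✓; ∠WPJ = 125.5° ✓; |PJ| = 11.80 ✗.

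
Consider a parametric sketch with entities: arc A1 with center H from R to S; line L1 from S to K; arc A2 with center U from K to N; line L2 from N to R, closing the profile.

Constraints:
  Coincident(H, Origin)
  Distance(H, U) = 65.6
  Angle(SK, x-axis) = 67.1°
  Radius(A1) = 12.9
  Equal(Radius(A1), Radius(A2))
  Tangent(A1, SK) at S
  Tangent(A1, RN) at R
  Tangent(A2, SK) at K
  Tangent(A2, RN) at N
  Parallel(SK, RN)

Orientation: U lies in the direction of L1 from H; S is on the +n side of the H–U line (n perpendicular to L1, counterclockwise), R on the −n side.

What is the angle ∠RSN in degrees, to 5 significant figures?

68.531°

The slot axis is L1's direction at 67.1°, so u = (cos 67.1°, sin 67.1°) = (0.38912, 0.92119) and n = (−sin 67.1°, cos 67.1°) = (-0.92119, 0.38912). H is at the origin and U lies 65.6 along u from H, so U = 65.6·u = (25.527, 60.430). Tangency of A1 to both parallel lines with radius 12.9 puts S and R at H ± 12.9·n: S = (-11.883, 5.0197), R = (11.883, -5.0197). Equal radii place K and N the same way about U: K = U + 12.9·n = (13.643, 65.449), N = U − 12.9·n = (37.410, 55.410). Then cos ∠RSN = SR·SN / (|SR||SN|), giving 68.531°.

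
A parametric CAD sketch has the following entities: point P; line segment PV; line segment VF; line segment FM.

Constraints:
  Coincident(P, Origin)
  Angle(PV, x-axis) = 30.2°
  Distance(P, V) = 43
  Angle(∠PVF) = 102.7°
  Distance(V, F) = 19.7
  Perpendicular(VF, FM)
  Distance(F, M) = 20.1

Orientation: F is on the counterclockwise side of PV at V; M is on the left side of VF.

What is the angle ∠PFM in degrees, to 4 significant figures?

34.80°

P is at the origin; PV runs at 30.2° with length 43.0, so V = 43.0·(cos 30.2°, sin 30.2°) = (37.16, 21.63). ∠PVF = 102.7°, so VF runs at 30.2° + (180° − 102.7°) = 107.5° from the x-axis; with |VF| = 19.7, F = V + 19.7·(cos 107.5°, sin 107.5°) = (31.24, 40.42). VF ⟂ FM; with |FM| = 20.1 on the left of VF, M = F + 20.1·(-0.9537, -0.3007) = (12.07, 34.37). Then cos ∠PFM = FP·FM / (|FP||FM|), giving 34.80°.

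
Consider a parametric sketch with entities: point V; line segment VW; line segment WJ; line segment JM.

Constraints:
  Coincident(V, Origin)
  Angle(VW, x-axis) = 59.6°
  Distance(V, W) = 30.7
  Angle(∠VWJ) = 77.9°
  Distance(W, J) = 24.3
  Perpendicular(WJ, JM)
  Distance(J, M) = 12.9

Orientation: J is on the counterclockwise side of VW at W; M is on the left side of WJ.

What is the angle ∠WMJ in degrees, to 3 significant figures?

62.0°

V is at the origin; VW runs at 59.6° with length 30.7, so W = 30.7·(cos 59.6°, sin 59.6°) = (15.5, 26.5). ∠VWJ = 77.9°, so WJ runs at 59.6° + (180° − 77.9°) = 162° from the x-axis; with |WJ| = 24.3, J = W + 24.3·(cos 162°, sin 162°) = (-7.54, 34.1). WJ is perpendicular to JM; with |JM| = 12.9 on the left of WJ, M = J + 12.9·(-0.314, -0.949) = (-11.6, 21.9). Then cos ∠WMJ = MW·MJ / (|MW||MJ|), giving 62.0°.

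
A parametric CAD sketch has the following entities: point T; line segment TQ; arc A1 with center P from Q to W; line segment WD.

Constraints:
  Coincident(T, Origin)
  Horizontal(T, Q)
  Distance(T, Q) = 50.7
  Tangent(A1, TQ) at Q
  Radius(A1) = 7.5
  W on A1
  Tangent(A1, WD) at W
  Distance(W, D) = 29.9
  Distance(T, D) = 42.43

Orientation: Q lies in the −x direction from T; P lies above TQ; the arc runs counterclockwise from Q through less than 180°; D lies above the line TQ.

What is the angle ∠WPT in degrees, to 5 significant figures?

20.132°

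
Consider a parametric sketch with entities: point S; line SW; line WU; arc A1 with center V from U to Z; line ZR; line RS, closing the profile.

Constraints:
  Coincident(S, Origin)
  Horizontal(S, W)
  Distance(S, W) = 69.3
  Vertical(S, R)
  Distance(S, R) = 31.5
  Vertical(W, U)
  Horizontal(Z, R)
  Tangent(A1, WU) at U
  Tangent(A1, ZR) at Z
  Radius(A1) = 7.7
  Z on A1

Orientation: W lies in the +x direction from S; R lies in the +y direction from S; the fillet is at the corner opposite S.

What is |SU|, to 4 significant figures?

73.27

S is at the origin; SW is horizontal with |SW| = 69.3 and W on the +x side, so W = (69.30, 0.000). S and R share the same x with |SR| = 31.5 and R on the +y side, so R = (0.000, 31.50). The virtual corner opposite S is at (69.30, 31.50). A1 meets WU tangentially, so VU is at right angles to WU and the tangent condition forces VZ to be normal to ZR, with radius 7.7, so the center V sits 7.7 in from both sides at V = (61.60, 23.80). That places the tangent points at U = (69.30, 23.80) on WU and Z = (61.60, 31.50) on ZR. Then |SU| = |U − S| = 73.27.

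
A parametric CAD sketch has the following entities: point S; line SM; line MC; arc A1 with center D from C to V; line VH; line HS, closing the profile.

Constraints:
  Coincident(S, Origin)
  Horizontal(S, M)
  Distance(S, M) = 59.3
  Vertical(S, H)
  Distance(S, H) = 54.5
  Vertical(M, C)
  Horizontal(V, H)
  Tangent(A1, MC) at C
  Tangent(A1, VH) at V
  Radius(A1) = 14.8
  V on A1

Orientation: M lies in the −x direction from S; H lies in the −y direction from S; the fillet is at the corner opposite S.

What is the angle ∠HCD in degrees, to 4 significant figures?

14.01°

S is at the origin; S and M share the same y with |SM| = 59.3 and M on the −x side, so M = (-59.30, 0.000). S and H share the same x with |SH| = 54.5 and H on the −y side, so H = (0.000, -54.50). The virtual corner opposite S is at (-59.30, -54.50). Since A1 is tangent to MC there, DC ⟂ MC and since A1 is tangent to VH there, DV ⟂ VH, with radius 14.8, so the center D sits 14.8 in from both sides at D = (-44.50, -39.70). That places the tangent points at C = (-59.30, -39.70) on MC and V = (-44.50, -54.50) on VH. Then cos ∠HCD = CH·CD / (|CH||CD|), giving 14.01°.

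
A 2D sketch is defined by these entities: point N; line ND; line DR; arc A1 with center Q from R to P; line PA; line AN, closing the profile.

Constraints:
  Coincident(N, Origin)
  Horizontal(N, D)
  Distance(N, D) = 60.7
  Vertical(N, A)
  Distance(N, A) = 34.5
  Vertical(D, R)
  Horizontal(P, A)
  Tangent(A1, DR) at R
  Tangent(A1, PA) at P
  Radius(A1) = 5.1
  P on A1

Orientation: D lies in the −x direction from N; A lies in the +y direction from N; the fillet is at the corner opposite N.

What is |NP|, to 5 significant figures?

65.434

N is at the origin; N and D share the same y with |ND| = 60.7 and D on the −x side, so D = (-60.700, 0.0000). NA is vertical with |NA| = 34.5 and A on the +y side, so A = (0.0000, 34.500). The virtual corner opposite N is at (-60.700, 34.500). Tangency of A1 to DR means the radius QR is perpendicular to DR and A1 meets PA tangentially, so QP is at right angles to PA, with radius 5.1, so the center Q sits 5.1 in from both sides at Q = (-55.600, 29.400). That places the tangent points at R = (-60.700, 29.400) on DR and P = (-55.600, 34.500) on PA. Then |NP| = |P − N| = 65.434.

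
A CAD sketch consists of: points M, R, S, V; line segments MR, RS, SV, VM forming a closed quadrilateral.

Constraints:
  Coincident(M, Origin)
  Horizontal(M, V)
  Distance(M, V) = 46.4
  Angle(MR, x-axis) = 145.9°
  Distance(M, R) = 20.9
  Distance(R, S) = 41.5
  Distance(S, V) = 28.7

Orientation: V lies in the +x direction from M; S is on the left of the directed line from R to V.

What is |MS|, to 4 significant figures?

29.60

Checks: |RS| = 41.50 ✓; |SV| = 28.70 ✓.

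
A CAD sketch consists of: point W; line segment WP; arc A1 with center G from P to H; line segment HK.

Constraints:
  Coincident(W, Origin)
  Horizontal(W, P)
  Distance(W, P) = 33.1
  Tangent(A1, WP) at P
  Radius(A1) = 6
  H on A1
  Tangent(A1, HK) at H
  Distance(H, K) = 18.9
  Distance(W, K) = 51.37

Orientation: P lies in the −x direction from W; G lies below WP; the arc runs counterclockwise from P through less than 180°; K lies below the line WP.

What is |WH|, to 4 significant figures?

38.49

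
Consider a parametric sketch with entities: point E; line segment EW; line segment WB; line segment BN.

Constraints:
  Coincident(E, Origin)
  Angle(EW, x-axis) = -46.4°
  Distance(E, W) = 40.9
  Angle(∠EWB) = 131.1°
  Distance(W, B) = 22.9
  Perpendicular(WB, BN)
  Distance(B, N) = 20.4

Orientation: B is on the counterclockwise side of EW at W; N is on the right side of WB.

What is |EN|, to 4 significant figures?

71.43

∠EWB = 131.1°, so WB runs at -46.4° + (180° − 131.1°) = 2.500° from the x-axis; with |WB| = 22.9, B = W + 22.9·(cos 2.500°, sin 2.500°) = (51.08, -28.62). WB ⟂ BN; with |BN| = 20.4 on the right of WB, N = B + 20.4·(0.04362, -0.9990) = (51.97, -49.00). Then |EN| = |N − E| = 71.43.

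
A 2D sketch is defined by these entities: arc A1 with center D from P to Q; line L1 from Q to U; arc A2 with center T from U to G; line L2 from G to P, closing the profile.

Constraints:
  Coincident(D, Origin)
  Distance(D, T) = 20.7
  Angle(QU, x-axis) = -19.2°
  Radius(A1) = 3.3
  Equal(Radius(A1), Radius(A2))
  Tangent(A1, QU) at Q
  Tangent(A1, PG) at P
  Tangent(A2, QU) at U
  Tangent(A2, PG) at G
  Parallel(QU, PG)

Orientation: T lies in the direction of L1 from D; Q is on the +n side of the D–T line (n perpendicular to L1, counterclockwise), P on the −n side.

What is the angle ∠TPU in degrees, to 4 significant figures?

8.627°

The slot axis is L1's direction at -19.2°, so u = (cos -19.2°, sin -19.2°) = (0.9444, -0.3289) and n = (−sin -19.2°, cos -19.2°) = (0.3289, 0.9444). D is at the origin and T lies 20.7 along u from D, so T = 20.7·u = (19.55, -6.808). Tangency of A1 to both parallel lines with radius 3.3 puts Q and P at D ± 3.3·n: Q = (1.085, 3.116), P = (-1.085, -3.116). Equal radii place U and G the same way about T: U = T + 3.3·n = (20.63, -3.691), G = T − 3.3·n = (18.46, -9.924). Then cos ∠TPU = PT·PU / (|PT||PU|), giving 8.627°.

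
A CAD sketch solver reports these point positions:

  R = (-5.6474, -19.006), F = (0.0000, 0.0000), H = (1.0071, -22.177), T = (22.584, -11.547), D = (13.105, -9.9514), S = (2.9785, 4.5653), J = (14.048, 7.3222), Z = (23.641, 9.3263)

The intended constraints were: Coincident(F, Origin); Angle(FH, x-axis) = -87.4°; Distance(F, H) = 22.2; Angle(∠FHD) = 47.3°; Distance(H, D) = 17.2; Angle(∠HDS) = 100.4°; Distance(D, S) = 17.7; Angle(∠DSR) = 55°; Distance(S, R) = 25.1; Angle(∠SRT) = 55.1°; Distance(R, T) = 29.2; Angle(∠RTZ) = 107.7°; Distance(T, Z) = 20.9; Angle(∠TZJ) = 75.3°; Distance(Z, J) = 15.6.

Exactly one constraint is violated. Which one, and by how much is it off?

Distance(Z, J) = 15.6 — off by 5.80.

F = (0.00, 0.00) ✓; FH at -87.40° ✓; |FH| = 22.20 ✓; ∠FHD = 47.30° ✓; |HD| = 17.20 ✓; ∠HDS = 100.4° ✓; |DS| = 17.70 ✓; ∠DSR = 55.00° ✓; |SR| = 25.10 ✓; ∠SRT = 55.10° ✓; |RT| = 29.20 ✓; ∠RTZ = 107.7° ✓; |TZ| = 20.90 ✓; ∠TZJ = 75.30° ✓; |ZJ| = 9.800 ✗.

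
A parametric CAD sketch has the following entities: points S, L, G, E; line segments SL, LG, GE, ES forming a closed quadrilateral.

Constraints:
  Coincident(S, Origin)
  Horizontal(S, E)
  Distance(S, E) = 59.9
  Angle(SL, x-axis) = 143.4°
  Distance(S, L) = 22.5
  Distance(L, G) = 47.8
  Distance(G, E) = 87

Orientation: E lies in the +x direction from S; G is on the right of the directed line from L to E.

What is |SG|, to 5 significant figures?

39.761

Checks: |LG| = 47.80 ✓; |GE| = 87.00 ✓.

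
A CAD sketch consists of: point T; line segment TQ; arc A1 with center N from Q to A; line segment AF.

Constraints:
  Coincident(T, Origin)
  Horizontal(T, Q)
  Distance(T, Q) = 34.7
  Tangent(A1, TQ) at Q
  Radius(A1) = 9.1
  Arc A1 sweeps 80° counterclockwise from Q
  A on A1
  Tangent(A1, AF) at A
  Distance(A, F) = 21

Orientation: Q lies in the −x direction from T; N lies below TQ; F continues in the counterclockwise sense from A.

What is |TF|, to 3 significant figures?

55.1

On A1, Q sits at bearing 90° from N; an 80° counterclockwise sweep puts A at bearing 170°, so A = N + 9.1·(cos 170°, sin 170°) = (-43.7, -7.52). The tangent condition forces NA to be normal to AF, so AF runs along (−sin 170°, cos 170°); with |AF| = 21.0, F = (-47.3, -28.2). Then |TF| = |F − T| = 55.1.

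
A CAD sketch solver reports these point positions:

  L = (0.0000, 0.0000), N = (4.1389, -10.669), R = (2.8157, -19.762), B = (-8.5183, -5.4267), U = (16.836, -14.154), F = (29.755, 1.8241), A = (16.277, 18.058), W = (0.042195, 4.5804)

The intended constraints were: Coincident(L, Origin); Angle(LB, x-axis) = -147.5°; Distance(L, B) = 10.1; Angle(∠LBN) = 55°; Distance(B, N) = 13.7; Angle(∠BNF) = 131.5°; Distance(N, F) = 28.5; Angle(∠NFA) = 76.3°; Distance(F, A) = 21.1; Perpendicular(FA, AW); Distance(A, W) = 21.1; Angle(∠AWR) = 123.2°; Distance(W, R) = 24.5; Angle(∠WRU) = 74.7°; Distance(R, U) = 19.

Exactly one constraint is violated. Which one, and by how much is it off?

Distance(R, U) = 19 — off by 3.90.

L = (0.00, 0.00) ✓; LB at -147.5° ✓; |LB| = 10.10 ✓; ∠LBN = 55.00° ✓; |BN| = 13.70 ✓; ∠BNF = 131.5° ✓; |NF| = 28.50 ✓; ∠NFA = 76.30° ✓; |FA| = 21.10 ✓; ∠(FA, AW) = 90.00° ✓; |AW| = 21.10 ✓; ∠AWR = 123.2° ✓; |WR| = 24.50 ✓; ∠WRU = 74.70° ✓; |RU| = 15.10 ✗.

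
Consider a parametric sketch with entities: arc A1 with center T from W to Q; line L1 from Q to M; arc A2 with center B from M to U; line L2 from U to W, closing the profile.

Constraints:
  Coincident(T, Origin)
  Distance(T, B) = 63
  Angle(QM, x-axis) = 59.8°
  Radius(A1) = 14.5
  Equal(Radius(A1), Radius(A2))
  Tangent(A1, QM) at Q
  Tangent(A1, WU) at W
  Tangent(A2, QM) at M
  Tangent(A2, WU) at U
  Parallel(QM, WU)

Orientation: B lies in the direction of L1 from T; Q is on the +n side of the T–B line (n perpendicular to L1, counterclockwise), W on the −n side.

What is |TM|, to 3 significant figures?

64.6

Tangency of A1 to both parallel lines with radius 14.5 puts Q and W at T ± 14.5·n: Q = (-12.5, 7.29), W = (12.5, -7.29). Equal radii place M and U the same way about B: M = B + 14.5·n = (19.2, 61.7), U = B − 14.5·n = (44.2, 47.2). Then |TM| = |M − T| = 64.6.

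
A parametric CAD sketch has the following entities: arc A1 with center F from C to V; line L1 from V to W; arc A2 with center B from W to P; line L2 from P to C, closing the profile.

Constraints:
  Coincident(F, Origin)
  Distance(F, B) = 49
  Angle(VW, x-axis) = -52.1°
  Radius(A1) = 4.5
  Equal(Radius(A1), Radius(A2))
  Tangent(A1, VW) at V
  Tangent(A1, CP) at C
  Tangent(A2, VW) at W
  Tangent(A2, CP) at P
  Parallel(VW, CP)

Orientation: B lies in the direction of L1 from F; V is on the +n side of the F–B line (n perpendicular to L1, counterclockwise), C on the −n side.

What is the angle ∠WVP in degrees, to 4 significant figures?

10.41°

The slot axis is L1's direction at -52.1°, so u = (cos -52.1°, sin -52.1°) = (0.6143, -0.7891) and n = (−sin -52.1°, cos -52.1°) = (0.7891, 0.6143). F is at the origin and B lies 49.0 along u from F, so B = 49.0·u = (30.10, -38.67). Tangency of A1 to both parallel lines with radius 4.5 puts V and C at F ± 4.5·n: V = (3.551, 2.764), C = (-3.551, -2.764). Equal radii place W and P the same way about B: W = B + 4.5·n = (33.65, -35.90), P = B − 4.5·n = (26.55, -41.43). Then cos ∠WVP = VW·VP / (|VW||VP|), giving 10.41°.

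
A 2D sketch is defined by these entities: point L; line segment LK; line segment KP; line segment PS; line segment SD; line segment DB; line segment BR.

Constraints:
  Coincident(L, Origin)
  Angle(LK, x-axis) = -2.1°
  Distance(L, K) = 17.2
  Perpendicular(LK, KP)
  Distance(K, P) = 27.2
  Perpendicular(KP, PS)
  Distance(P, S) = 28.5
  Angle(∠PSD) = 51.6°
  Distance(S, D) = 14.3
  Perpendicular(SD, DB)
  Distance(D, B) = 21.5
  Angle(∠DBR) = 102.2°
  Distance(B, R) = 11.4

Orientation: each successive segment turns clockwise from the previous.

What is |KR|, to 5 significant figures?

40.338

L is at the origin; LK runs at -2.1° with length 17.2, so K = (17.188, -0.63027). The perpendicularity gives KP at right angles to LK, so KP runs at -92.100°; with |KP| = 27.2, P = (16.192, -27.812). The perpendicularity gives PS at right angles to KP, so PS runs at 177.90°; with |PS| = 28.5, S = (-12.289, -26.768). ∠PSD = 51.6° gives SD at 49.500° from the x-axis; with |SD| = 14.3, D = (-3.0020, -15.894). SD is perpendicular to DB, so DB runs at -40.500°; with |DB| = 21.5, B = (13.347, -29.857). ∠DBR = 102.2° gives BR at -118.30° from the x-axis; with |BR| = 11.4, R = (7.9421, -39.894). Then |KR| = |R − K| = 40.338.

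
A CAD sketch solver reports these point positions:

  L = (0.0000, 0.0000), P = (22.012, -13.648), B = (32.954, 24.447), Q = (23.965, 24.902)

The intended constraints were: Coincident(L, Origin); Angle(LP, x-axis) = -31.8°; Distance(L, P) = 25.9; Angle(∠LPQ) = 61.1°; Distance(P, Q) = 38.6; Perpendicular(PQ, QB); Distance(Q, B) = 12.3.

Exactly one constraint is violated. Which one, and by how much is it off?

Distance(Q, B) = 12.3 — off by 3.30.

L = (0.00, 0.00) ✓; LP at -31.80° ✓; |LP| = 25.90 ✓; ∠LPQ = 61.10° ✓; |PQ| = 38.60 ✓; ∠(PQ, QB) = 90.00° ✓; |QB| = 9.001 ✗.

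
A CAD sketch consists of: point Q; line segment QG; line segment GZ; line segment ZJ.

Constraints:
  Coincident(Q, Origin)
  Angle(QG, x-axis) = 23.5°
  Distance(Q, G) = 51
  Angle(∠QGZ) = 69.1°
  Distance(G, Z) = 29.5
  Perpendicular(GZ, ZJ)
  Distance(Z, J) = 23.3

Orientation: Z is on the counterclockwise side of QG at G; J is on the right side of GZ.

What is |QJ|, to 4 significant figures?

71.84

Q is at the origin; QG runs at 23.5° with length 51.0, so G = 51.0·(cos 23.5°, sin 23.5°) = (46.77, 20.34). ∠QGZ = 69.1°, so GZ runs at 23.5° + (180° − 69.1°) = 134.4° from the x-axis; with |GZ| = 29.5, Z = G + 29.5·(cos 134.4°, sin 134.4°) = (26.13, 41.41). GZ is perpendicular to ZJ; with |ZJ| = 23.3 on the right of GZ, J = Z + 23.3·(0.7145, 0.6997) = (42.78, 57.72). Then |QJ| = |J − Q| = 71.84.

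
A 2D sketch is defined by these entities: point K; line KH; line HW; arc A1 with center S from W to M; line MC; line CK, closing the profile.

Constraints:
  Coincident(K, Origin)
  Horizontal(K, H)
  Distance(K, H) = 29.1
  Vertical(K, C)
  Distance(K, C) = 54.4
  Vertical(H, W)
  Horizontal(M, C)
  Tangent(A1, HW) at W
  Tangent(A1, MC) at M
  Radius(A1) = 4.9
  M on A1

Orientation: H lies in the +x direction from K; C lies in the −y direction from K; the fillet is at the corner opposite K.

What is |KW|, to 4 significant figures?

57.42

K is at the origin; KH is horizontal with |KH| = 29.1 and H on the +x side, so H = (29.10, 0.000). K and C share the same x with |KC| = 54.4 and C on the −y side, so C = (0.000, -54.40). The virtual corner opposite K is at (29.10, -54.40). Since A1 is tangent to HW there, SW ⟂ HW and since A1 is tangent to MC there, SM ⟂ MC, with radius 4.9, so the center S sits 4.9 in from both sides at S = (24.20, -49.50). That places the tangent points at W = (29.10, -49.50) on HW and M = (24.20, -54.40) on MC. Then |KW| = |W − K| = 57.42.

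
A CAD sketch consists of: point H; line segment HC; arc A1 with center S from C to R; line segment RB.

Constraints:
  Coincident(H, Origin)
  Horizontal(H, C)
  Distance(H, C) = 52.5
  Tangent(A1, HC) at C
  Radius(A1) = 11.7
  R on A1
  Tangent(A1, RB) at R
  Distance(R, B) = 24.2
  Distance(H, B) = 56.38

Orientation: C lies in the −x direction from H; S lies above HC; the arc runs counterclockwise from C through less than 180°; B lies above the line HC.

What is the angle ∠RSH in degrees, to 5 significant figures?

17.111°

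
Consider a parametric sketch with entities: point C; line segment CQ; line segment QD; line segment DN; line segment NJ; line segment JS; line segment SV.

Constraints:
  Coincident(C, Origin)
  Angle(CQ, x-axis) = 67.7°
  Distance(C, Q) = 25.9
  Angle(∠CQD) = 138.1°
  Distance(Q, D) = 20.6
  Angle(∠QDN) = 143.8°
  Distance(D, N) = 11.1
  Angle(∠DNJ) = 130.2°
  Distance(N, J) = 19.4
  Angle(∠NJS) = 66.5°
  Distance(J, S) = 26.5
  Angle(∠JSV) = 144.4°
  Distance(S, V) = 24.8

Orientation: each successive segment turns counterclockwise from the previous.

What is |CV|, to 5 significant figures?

23.339

C is at the origin; CQ runs at 67.7° with length 25.9, so Q = (9.8279, 23.963). ∠CQD = 138.1° gives QD at 109.60° from the x-axis; with |QD| = 20.6, D = (2.9176, 43.369). ∠QDN = 143.8° gives DN at 145.80° from the x-axis; with |DN| = 11.1, N = (-6.2630, 49.608). ∠DNJ = 130.2° gives NJ at -164.40° from the x-axis; with |NJ| = 19.4, J = (-24.948, 44.391). ∠NJS = 66.5° gives JS at -50.900° from the x-axis; with |JS| = 26.5, S = (-8.2354, 23.826). ∠JSV = 144.4° gives SV at -15.300° from the x-axis; with |SV| = 24.8, V = (15.686, 17.282). Then |CV| = |V − C| = 23.339.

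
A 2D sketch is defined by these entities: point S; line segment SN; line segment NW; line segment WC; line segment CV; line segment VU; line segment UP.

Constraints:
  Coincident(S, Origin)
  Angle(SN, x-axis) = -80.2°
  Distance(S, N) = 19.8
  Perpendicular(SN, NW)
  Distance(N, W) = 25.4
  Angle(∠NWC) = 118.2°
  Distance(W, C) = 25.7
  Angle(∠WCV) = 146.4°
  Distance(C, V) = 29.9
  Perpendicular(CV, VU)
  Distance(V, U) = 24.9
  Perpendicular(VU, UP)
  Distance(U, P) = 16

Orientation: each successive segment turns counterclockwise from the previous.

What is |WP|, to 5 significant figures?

36.885

S is at the origin; SN runs at -80.2° with length 19.8, so N = (3.3701, -19.511). SN is perpendicular to NW, so NW runs at 9.8000°; with |NW| = 25.4, W = (28.400, -15.188). ∠NWC = 118.2° gives WC at 71.600° from the x-axis; with |WC| = 25.7, C = (36.512, 9.1984). ∠WCV = 146.4° gives CV at 105.20° from the x-axis; with |CV| = 29.9, V = (28.672, 38.052). The perpendicularity gives VU at right angles to CV, so VU runs at -164.80°; with |VU| = 24.9, U = (4.6433, 31.524). The perpendicularity gives UP at right angles to VU, so UP runs at -74.800°; with |UP| = 16.0, P = (8.8383, 16.084). Then |WP| = |P − W| = 36.885.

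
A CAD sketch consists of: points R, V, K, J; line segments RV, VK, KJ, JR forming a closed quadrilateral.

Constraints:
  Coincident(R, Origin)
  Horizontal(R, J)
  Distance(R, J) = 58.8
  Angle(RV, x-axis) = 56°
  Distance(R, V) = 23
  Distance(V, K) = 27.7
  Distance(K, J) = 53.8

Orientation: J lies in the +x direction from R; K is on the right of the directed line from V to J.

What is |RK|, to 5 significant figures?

9.4482

Checks: |VK| = 27.70 ✓; |KJ| = 53.80 ✓.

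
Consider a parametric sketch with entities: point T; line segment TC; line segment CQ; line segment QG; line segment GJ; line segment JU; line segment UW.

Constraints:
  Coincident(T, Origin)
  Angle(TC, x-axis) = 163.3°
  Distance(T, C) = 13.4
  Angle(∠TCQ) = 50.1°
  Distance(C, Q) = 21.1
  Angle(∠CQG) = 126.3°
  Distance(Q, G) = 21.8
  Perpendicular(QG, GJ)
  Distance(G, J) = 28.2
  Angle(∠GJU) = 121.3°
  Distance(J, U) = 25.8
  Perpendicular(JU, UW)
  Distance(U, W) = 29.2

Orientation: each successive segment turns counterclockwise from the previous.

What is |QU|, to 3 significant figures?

41.6

QG is perpendicular to GJ, so GJ runs at 76.9°; with |GJ| = 28.2, J = (23.1, 6.98). ∠GJU = 121.3° gives JU at 136° from the x-axis; with |JU| = 25.8, U = (4.67, 25.0). Then |QU| = |U − Q| = 41.6.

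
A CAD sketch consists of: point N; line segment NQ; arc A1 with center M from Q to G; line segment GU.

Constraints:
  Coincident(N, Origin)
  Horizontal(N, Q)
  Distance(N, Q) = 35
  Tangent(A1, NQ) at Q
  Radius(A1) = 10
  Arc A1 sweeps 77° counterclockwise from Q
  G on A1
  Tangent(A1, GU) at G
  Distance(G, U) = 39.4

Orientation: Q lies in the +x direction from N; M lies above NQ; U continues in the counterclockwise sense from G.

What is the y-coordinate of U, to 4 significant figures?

46.14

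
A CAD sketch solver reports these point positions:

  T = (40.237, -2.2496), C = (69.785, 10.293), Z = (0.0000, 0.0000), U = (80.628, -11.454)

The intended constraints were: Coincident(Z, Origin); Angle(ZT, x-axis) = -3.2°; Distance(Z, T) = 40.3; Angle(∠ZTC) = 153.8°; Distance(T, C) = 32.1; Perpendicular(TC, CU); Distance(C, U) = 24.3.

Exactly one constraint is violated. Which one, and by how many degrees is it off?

Perpendicular(TC, CU) — off by 3.50°.

Z = (0.00, 0.00) ✓; ZT at -3.200° ✓; |ZT| = 40.30 ✓; ∠ZTC = 153.8° ✓; |TC| = 32.10 ✓; ∠(TC, CU) = 86.50° ✗; |CU| = 24.30 ✓.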